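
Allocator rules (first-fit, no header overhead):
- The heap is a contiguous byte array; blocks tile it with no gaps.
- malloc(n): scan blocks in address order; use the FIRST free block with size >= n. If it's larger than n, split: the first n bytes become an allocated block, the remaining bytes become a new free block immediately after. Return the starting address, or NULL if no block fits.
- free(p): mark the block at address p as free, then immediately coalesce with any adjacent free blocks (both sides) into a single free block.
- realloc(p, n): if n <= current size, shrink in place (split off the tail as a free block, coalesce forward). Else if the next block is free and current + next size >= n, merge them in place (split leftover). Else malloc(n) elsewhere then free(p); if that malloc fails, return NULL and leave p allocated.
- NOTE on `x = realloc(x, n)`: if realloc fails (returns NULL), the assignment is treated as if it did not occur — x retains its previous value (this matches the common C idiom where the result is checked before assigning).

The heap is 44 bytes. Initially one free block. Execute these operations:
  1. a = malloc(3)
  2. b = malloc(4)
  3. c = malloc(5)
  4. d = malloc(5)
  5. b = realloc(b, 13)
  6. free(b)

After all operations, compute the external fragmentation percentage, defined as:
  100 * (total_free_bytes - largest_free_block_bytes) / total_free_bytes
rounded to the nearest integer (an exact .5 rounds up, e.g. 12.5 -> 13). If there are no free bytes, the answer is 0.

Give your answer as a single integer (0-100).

Op 1: a = malloc(3) -> a = 0; heap: [0-2 ALLOC][3-43 FREE]
Op 2: b = malloc(4) -> b = 3; heap: [0-2 ALLOC][3-6 ALLOC][7-43 FREE]
Op 3: c = malloc(5) -> c = 7; heap: [0-2 ALLOC][3-6 ALLOC][7-11 ALLOC][12-43 FREE]
Op 4: d = malloc(5) -> d = 12; heap: [0-2 ALLOC][3-6 ALLOC][7-11 ALLOC][12-16 ALLOC][17-43 FREE]
Op 5: b = realloc(b, 13) -> b = 17; heap: [0-2 ALLOC][3-6 FREE][7-11 ALLOC][12-16 ALLOC][17-29 ALLOC][30-43 FREE]
Op 6: free(b) -> (freed b); heap: [0-2 ALLOC][3-6 FREE][7-11 ALLOC][12-16 ALLOC][17-43 FREE]
Free blocks: [4 27] total_free=31 largest=27 -> 100*(31-27)/31 = 400/31 ≈ 12.903 -> rounds to 13

Answer: 13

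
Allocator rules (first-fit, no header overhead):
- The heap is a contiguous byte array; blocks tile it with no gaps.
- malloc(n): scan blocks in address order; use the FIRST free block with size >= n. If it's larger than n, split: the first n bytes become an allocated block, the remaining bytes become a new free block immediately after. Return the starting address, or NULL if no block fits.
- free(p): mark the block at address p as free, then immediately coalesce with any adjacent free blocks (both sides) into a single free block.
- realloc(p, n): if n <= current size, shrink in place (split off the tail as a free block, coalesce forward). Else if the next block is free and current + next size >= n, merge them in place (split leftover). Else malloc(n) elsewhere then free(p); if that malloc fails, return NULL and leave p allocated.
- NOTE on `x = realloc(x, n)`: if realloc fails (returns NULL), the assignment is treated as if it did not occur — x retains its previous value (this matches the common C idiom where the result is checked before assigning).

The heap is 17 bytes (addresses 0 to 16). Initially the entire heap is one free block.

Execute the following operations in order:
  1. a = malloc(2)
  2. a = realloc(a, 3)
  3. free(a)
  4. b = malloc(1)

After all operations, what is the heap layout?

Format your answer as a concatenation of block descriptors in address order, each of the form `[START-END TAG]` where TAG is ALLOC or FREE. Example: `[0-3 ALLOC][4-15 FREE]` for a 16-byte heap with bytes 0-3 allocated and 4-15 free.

Answer: [0-0 ALLOC][1-16 FREE]

Derivation:
Op 1: a = malloc(2) -> a = 0; heap: [0-1 ALLOC][2-16 FREE]
Op 2: a = realloc(a, 3) -> a = 0; heap: [0-2 ALLOC][3-16 FREE]
Op 3: free(a) -> (freed a); heap: [0-16 FREE]
Op 4: b = malloc(1) -> b = 0; heap: [0-0 ALLOC][1-16 FREE]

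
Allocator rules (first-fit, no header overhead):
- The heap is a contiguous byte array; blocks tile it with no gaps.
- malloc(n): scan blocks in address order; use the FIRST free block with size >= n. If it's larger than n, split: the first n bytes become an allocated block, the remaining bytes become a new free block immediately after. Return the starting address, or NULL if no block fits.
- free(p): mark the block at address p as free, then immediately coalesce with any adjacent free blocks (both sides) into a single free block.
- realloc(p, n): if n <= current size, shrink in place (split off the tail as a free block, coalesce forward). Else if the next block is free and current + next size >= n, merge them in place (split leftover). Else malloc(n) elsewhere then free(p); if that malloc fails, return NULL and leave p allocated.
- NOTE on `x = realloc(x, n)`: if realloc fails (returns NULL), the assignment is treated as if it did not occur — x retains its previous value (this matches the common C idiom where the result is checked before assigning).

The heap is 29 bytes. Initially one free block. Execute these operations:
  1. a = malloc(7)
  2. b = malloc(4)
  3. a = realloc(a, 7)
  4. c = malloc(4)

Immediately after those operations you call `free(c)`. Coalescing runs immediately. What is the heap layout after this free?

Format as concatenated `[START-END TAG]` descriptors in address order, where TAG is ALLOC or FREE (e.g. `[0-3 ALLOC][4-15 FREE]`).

Op 1: a = malloc(7) -> a = 0; heap: [0-6 ALLOC][7-28 FREE]
Op 2: b = malloc(4) -> b = 7; heap: [0-6 ALLOC][7-10 ALLOC][11-28 FREE]
Op 3: a = realloc(a, 7) -> a = 0; heap: [0-6 ALLOC][7-10 ALLOC][11-28 FREE]
Op 4: c = malloc(4) -> c = 11; heap: [0-6 ALLOC][7-10 ALLOC][11-14 ALLOC][15-28 FREE]
free(c): c = 11 -> block [11-14 ALLOC]; mark free, coalesce with adjacent free neighbors -> [0-6 ALLOC][7-10 ALLOC][11-28 FREE]

Answer: [0-6 ALLOC][7-10 ALLOC][11-28 FREE]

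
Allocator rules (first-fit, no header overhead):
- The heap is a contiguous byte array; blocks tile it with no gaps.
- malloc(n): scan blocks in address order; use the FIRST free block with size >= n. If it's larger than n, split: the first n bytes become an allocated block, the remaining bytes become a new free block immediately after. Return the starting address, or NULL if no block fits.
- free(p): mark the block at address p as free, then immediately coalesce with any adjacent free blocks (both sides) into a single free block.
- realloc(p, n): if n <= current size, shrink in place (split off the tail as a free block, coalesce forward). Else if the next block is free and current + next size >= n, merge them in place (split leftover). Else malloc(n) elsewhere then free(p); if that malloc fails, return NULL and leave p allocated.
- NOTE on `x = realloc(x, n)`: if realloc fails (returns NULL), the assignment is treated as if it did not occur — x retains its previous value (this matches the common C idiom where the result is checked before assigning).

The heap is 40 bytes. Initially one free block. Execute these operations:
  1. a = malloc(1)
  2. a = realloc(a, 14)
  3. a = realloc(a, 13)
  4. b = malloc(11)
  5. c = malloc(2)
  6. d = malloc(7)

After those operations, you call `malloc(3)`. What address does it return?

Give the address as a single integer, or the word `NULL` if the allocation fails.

Op 1: a = malloc(1) -> a = 0; heap: [0-0 ALLOC][1-39 FREE]
Op 2: a = realloc(a, 14) -> a = 0; heap: [0-13 ALLOC][14-39 FREE]
Op 3: a = realloc(a, 13) -> a = 0; heap: [0-12 ALLOC][13-39 FREE]
Op 4: b = malloc(11) -> b = 13; heap: [0-12 ALLOC][13-23 ALLOC][24-39 FREE]
Op 5: c = malloc(2) -> c = 24; heap: [0-12 ALLOC][13-23 ALLOC][24-25 ALLOC][26-39 FREE]
Op 6: d = malloc(7) -> d = 26; heap: [0-12 ALLOC][13-23 ALLOC][24-25 ALLOC][26-32 ALLOC][33-39 FREE]
malloc(3): first-fit scan over [0-12 ALLOC][13-23 ALLOC][24-25 ALLOC][26-32 ALLOC][33-39 FREE] -> 33

Answer: 33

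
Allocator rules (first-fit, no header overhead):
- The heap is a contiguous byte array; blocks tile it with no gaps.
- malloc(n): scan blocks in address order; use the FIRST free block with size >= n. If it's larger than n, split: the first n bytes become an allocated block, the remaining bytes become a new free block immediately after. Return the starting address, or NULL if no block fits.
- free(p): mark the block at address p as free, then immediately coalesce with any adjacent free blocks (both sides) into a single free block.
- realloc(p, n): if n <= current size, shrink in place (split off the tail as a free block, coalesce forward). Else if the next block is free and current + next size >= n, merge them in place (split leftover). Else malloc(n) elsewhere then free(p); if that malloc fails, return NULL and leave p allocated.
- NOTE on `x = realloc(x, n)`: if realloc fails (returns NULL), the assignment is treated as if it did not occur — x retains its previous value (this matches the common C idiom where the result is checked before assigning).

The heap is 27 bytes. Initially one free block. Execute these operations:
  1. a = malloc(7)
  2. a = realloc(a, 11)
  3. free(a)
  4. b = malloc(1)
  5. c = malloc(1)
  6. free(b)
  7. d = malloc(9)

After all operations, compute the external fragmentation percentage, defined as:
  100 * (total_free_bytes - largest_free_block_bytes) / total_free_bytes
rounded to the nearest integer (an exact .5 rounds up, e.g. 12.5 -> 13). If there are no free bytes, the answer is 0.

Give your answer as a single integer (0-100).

Answer: 6

Derivation:
Op 1: a = malloc(7) -> a = 0; heap: [0-6 ALLOC][7-26 FREE]
Op 2: a = realloc(a, 11) -> a = 0; heap: [0-10 ALLOC][11-26 FREE]
Op 3: free(a) -> (freed a); heap: [0-26 FREE]
Op 4: b = malloc(1) -> b = 0; heap: [0-0 ALLOC][1-26 FREE]
Op 5: c = malloc(1) -> c = 1; heap: [0-0 ALLOC][1-1 ALLOC][2-26 FREE]
Op 6: free(b) -> (freed b); heap: [0-0 FREE][1-1 ALLOC][2-26 FREE]
Op 7: d = malloc(9) -> d = 2; heap: [0-0 FREE][1-1 ALLOC][2-10 ALLOC][11-26 FREE]
Free blocks: [1 16] total_free=17 largest=16 -> 100*(17-16)/17 = 100/17 ≈ 5.882 -> rounds to 6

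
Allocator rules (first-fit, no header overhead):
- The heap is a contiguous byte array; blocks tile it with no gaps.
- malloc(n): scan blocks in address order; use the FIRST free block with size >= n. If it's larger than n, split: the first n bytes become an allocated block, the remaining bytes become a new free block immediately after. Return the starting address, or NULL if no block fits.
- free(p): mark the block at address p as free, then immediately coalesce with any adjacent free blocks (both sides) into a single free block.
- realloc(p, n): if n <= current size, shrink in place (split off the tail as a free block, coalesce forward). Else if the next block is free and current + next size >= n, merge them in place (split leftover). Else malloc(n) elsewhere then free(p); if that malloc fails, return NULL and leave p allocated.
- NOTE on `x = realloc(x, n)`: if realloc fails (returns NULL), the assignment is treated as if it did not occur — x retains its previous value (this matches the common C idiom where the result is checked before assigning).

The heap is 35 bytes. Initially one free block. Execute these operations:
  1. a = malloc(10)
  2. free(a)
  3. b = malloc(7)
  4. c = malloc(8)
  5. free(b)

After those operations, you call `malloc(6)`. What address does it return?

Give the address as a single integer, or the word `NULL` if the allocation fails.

Answer: 0

Derivation:
Op 1: a = malloc(10) -> a = 0; heap: [0-9 ALLOC][10-34 FREE]
Op 2: free(a) -> (freed a); heap: [0-34 FREE]
Op 3: b = malloc(7) -> b = 0; heap: [0-6 ALLOC][7-34 FREE]
Op 4: c = malloc(8) -> c = 7; heap: [0-6 ALLOC][7-14 ALLOC][15-34 FREE]
Op 5: free(b) -> (freed b); heap: [0-6 FREE][7-14 ALLOC][15-34 FREE]
malloc(6): first-fit scan over [0-6 FREE][7-14 ALLOC][15-34 FREE] -> 0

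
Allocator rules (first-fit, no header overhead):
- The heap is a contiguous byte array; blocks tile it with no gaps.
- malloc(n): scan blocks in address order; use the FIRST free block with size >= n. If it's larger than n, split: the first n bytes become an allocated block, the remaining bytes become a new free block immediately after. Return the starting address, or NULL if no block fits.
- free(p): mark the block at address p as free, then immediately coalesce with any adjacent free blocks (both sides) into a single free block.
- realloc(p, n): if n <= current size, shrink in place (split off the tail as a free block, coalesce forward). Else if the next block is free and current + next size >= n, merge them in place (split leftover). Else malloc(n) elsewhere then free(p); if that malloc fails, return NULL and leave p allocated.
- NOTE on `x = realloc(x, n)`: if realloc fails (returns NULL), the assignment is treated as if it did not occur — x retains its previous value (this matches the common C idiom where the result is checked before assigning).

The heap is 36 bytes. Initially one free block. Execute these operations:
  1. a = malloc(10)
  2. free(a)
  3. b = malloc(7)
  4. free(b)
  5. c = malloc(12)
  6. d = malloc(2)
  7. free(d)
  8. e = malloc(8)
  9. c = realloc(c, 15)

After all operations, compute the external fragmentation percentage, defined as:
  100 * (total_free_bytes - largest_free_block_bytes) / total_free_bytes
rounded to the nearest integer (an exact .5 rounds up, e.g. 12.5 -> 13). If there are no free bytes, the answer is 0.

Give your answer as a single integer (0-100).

Op 1: a = malloc(10) -> a = 0; heap: [0-9 ALLOC][10-35 FREE]
Op 2: free(a) -> (freed a); heap: [0-35 FREE]
Op 3: b = malloc(7) -> b = 0; heap: [0-6 ALLOC][7-35 FREE]
Op 4: free(b) -> (freed b); heap: [0-35 FREE]
Op 5: c = malloc(12) -> c = 0; heap: [0-11 ALLOC][12-35 FREE]
Op 6: d = malloc(2) -> d = 12; heap: [0-11 ALLOC][12-13 ALLOC][14-35 FREE]
Op 7: free(d) -> (freed d); heap: [0-11 ALLOC][12-35 FREE]
Op 8: e = malloc(8) -> e = 12; heap: [0-11 ALLOC][12-19 ALLOC][20-35 FREE]
Op 9: c = realloc(c, 15) -> c = 20; heap: [0-11 FREE][12-19 ALLOC][20-34 ALLOC][35-35 FREE]
Free blocks: [12 1] total_free=13 largest=12 -> 100*(13-12)/13 = 100/13 ≈ 7.692 -> rounds to 8

Answer: 8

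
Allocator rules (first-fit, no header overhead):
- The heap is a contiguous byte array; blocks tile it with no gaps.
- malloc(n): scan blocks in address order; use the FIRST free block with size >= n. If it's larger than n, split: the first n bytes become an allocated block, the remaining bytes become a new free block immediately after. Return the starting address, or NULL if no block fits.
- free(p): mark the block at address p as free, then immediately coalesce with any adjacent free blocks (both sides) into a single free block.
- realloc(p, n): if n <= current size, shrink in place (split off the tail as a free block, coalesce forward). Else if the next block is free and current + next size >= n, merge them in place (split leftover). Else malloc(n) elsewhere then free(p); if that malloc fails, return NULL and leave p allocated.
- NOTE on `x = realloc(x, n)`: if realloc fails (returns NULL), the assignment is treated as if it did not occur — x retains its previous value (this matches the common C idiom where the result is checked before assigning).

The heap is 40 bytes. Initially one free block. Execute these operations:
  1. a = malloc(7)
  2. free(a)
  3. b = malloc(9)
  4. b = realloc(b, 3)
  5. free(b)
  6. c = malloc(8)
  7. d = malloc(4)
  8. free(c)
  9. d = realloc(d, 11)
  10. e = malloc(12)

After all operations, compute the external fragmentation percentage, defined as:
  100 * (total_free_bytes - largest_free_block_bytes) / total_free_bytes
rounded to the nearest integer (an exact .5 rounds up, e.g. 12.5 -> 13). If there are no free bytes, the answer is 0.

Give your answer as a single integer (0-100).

Op 1: a = malloc(7) -> a = 0; heap: [0-6 ALLOC][7-39 FREE]
Op 2: free(a) -> (freed a); heap: [0-39 FREE]
Op 3: b = malloc(9) -> b = 0; heap: [0-8 ALLOC][9-39 FREE]
Op 4: b = realloc(b, 3) -> b = 0; heap: [0-2 ALLOC][3-39 FREE]
Op 5: free(b) -> (freed b); heap: [0-39 FREE]
Op 6: c = malloc(8) -> c = 0; heap: [0-7 ALLOC][8-39 FREE]
Op 7: d = malloc(4) -> d = 8; heap: [0-7 ALLOC][8-11 ALLOC][12-39 FREE]
Op 8: free(c) -> (freed c); heap: [0-7 FREE][8-11 ALLOC][12-39 FREE]
Op 9: d = realloc(d, 11) -> d = 8; heap: [0-7 FREE][8-18 ALLOC][19-39 FREE]
Op 10: e = malloc(12) -> e = 19; heap: [0-7 FREE][8-18 ALLOC][19-30 ALLOC][31-39 FREE]
Free blocks: [8 9] total_free=17 largest=9 -> 100*(17-9)/17 = 800/17 ≈ 47.059 -> rounds to 47

Answer: 47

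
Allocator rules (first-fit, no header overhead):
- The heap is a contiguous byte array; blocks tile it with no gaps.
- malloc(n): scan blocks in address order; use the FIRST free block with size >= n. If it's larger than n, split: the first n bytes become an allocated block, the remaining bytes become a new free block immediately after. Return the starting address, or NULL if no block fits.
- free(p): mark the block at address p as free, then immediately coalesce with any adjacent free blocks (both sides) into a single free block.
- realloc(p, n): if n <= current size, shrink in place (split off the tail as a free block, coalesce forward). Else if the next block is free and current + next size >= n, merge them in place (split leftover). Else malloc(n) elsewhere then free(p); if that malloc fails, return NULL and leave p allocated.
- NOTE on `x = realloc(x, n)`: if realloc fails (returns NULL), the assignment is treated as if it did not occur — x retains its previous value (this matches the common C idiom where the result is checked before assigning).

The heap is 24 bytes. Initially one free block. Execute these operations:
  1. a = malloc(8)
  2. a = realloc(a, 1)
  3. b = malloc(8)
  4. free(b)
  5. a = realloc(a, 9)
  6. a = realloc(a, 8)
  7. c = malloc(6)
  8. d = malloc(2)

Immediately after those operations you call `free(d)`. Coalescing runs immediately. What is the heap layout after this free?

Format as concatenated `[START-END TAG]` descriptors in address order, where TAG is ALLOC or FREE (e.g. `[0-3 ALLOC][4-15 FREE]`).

Answer: [0-7 ALLOC][8-13 ALLOC][14-23 FREE]

Derivation:
Op 1: a = malloc(8) -> a = 0; heap: [0-7 ALLOC][8-23 FREE]
Op 2: a = realloc(a, 1) -> a = 0; heap: [0-0 ALLOC][1-23 FREE]
Op 3: b = malloc(8) -> b = 1; heap: [0-0 ALLOC][1-8 ALLOC][9-23 FREE]
Op 4: free(b) -> (freed b); heap: [0-0 ALLOC][1-23 FREE]
Op 5: a = realloc(a, 9) -> a = 0; heap: [0-8 ALLOC][9-23 FREE]
Op 6: a = realloc(a, 8) -> a = 0; heap: [0-7 ALLOC][8-23 FREE]
Op 7: c = malloc(6) -> c = 8; heap: [0-7 ALLOC][8-13 ALLOC][14-23 FREE]
Op 8: d = malloc(2) -> d = 14; heap: [0-7 ALLOC][8-13 ALLOC][14-15 ALLOC][16-23 FREE]
free(d): d = 14 -> block [14-15 ALLOC]; mark free, coalesce with adjacent free neighbors -> [0-7 ALLOC][8-13 ALLOC][14-23 FREE]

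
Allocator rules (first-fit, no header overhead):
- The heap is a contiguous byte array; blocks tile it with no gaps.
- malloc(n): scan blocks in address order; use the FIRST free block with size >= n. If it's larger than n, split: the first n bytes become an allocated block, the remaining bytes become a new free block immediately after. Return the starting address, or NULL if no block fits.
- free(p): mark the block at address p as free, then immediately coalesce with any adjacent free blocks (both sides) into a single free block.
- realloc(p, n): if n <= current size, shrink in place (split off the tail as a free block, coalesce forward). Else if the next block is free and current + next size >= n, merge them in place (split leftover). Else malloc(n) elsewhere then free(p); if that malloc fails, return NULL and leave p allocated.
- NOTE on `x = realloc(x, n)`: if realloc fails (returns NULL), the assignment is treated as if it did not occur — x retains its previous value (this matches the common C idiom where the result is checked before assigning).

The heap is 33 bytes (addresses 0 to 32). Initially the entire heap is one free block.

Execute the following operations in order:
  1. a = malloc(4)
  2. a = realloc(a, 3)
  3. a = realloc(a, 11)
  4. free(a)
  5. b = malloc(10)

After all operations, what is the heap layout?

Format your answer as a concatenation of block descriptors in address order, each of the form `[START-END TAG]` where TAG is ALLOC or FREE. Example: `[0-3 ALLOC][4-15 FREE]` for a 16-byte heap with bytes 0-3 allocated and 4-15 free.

Answer: [0-9 ALLOC][10-32 FREE]

Derivation:
Op 1: a = malloc(4) -> a = 0; heap: [0-3 ALLOC][4-32 FREE]
Op 2: a = realloc(a, 3) -> a = 0; heap: [0-2 ALLOC][3-32 FREE]
Op 3: a = realloc(a, 11) -> a = 0; heap: [0-10 ALLOC][11-32 FREE]
Op 4: free(a) -> (freed a); heap: [0-32 FREE]
Op 5: b = malloc(10) -> b = 0; heap: [0-9 ALLOC][10-32 FREE]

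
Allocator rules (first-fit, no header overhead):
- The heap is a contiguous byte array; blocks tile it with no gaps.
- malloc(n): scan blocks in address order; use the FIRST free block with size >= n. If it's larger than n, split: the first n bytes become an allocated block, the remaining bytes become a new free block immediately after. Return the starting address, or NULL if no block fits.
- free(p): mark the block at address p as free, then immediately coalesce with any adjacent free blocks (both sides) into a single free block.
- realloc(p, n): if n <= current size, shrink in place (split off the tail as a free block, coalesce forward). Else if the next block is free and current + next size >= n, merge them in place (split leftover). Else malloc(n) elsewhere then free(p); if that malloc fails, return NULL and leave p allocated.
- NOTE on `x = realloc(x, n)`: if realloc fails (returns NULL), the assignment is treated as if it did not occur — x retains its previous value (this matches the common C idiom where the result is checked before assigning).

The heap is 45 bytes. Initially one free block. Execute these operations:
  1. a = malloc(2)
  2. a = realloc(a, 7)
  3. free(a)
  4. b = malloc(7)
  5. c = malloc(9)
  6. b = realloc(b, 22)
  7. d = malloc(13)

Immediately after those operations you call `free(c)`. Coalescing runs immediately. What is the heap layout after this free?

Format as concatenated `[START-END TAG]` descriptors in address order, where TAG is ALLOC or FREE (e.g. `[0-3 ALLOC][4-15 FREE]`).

Answer: [0-15 FREE][16-37 ALLOC][38-44 FREE]

Derivation:
Op 1: a = malloc(2) -> a = 0; heap: [0-1 ALLOC][2-44 FREE]
Op 2: a = realloc(a, 7) -> a = 0; heap: [0-6 ALLOC][7-44 FREE]
Op 3: free(a) -> (freed a); heap: [0-44 FREE]
Op 4: b = malloc(7) -> b = 0; heap: [0-6 ALLOC][7-44 FREE]
Op 5: c = malloc(9) -> c = 7; heap: [0-6 ALLOC][7-15 ALLOC][16-44 FREE]
Op 6: b = realloc(b, 22) -> b = 16; heap: [0-6 FREE][7-15 ALLOC][16-37 ALLOC][38-44 FREE]
Op 7: d = malloc(13) -> d = NULL; heap: [0-6 FREE][7-15 ALLOC][16-37 ALLOC][38-44 FREE]
free(c): c = 7 -> block [7-15 ALLOC]; mark free, coalesce with adjacent free neighbors -> [0-15 FREE][16-37 ALLOC][38-44 FREE]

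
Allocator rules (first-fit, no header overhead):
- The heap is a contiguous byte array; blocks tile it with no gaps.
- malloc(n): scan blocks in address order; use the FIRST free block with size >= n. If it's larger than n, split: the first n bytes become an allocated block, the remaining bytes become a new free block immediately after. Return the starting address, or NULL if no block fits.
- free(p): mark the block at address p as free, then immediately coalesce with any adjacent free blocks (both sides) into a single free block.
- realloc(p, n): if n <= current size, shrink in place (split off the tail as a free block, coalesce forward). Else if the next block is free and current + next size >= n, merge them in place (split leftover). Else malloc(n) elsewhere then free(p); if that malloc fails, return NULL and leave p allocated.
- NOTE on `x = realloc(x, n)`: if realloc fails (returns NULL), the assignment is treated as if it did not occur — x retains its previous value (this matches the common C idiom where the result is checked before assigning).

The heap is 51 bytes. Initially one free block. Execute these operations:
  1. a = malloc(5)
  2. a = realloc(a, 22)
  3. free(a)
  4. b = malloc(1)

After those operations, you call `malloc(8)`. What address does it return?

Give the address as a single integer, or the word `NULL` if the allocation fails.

Answer: 1

Derivation:
Op 1: a = malloc(5) -> a = 0; heap: [0-4 ALLOC][5-50 FREE]
Op 2: a = realloc(a, 22) -> a = 0; heap: [0-21 ALLOC][22-50 FREE]
Op 3: free(a) -> (freed a); heap: [0-50 FREE]
Op 4: b = malloc(1) -> b = 0; heap: [0-0 ALLOC][1-50 FREE]
malloc(8): first-fit scan over [0-0 ALLOC][1-50 FREE] -> 1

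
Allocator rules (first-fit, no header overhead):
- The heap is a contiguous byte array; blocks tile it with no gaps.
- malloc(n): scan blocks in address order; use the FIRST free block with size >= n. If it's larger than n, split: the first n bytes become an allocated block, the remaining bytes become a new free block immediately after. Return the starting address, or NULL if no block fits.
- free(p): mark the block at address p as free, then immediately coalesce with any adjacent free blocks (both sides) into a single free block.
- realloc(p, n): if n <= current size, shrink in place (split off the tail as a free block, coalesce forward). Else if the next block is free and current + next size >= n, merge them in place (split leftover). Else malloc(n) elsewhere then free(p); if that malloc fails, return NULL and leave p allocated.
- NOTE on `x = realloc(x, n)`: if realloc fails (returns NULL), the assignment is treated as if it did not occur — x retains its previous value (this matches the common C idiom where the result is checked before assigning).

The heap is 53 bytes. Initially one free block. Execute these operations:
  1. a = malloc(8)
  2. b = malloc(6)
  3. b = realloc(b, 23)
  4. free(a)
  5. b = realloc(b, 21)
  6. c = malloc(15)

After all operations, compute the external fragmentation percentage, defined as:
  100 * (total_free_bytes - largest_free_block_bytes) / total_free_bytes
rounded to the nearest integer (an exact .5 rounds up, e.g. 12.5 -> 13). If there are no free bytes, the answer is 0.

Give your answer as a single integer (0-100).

Op 1: a = malloc(8) -> a = 0; heap: [0-7 ALLOC][8-52 FREE]
Op 2: b = malloc(6) -> b = 8; heap: [0-7 ALLOC][8-13 ALLOC][14-52 FREE]
Op 3: b = realloc(b, 23) -> b = 8; heap: [0-7 ALLOC][8-30 ALLOC][31-52 FREE]
Op 4: free(a) -> (freed a); heap: [0-7 FREE][8-30 ALLOC][31-52 FREE]
Op 5: b = realloc(b, 21) -> b = 8; heap: [0-7 FREE][8-28 ALLOC][29-52 FREE]
Op 6: c = malloc(15) -> c = 29; heap: [0-7 FREE][8-28 ALLOC][29-43 ALLOC][44-52 FREE]
Free blocks: [8 9] total_free=17 largest=9 -> 100*(17-9)/17 = 800/17 ≈ 47.059 -> rounds to 47

Answer: 47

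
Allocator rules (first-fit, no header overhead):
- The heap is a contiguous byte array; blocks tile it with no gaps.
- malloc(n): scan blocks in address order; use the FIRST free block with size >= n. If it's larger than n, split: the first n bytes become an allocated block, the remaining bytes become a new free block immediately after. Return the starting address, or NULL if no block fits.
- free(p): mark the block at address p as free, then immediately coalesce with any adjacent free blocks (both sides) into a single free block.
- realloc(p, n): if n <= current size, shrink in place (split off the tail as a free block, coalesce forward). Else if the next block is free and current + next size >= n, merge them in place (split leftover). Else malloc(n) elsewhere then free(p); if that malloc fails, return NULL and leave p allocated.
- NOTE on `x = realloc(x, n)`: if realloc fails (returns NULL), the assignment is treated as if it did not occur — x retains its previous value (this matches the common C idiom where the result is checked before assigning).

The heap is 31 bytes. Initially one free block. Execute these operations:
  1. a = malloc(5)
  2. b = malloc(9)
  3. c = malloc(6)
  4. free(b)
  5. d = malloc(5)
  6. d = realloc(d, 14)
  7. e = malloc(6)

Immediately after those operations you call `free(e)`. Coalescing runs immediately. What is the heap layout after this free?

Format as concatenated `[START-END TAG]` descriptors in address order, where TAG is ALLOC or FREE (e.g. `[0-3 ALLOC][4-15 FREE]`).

Op 1: a = malloc(5) -> a = 0; heap: [0-4 ALLOC][5-30 FREE]
Op 2: b = malloc(9) -> b = 5; heap: [0-4 ALLOC][5-13 ALLOC][14-30 FREE]
Op 3: c = malloc(6) -> c = 14; heap: [0-4 ALLOC][5-13 ALLOC][14-19 ALLOC][20-30 FREE]
Op 4: free(b) -> (freed b); heap: [0-4 ALLOC][5-13 FREE][14-19 ALLOC][20-30 FREE]
Op 5: d = malloc(5) -> d = 5; heap: [0-4 ALLOC][5-9 ALLOC][10-13 FREE][14-19 ALLOC][20-30 FREE]
Op 6: d = realloc(d, 14) -> NULL (d unchanged); heap: [0-4 ALLOC][5-9 ALLOC][10-13 FREE][14-19 ALLOC][20-30 FREE]
Op 7: e = malloc(6) -> e = 20; heap: [0-4 ALLOC][5-9 ALLOC][10-13 FREE][14-19 ALLOC][20-25 ALLOC][26-30 FREE]
free(e): e = 20 -> block [20-25 ALLOC]; mark free, coalesce with adjacent free neighbors -> [0-4 ALLOC][5-9 ALLOC][10-13 FREE][14-19 ALLOC][20-30 FREE]

Answer: [0-4 ALLOC][5-9 ALLOC][10-13 FREE][14-19 ALLOC][20-30 FREE]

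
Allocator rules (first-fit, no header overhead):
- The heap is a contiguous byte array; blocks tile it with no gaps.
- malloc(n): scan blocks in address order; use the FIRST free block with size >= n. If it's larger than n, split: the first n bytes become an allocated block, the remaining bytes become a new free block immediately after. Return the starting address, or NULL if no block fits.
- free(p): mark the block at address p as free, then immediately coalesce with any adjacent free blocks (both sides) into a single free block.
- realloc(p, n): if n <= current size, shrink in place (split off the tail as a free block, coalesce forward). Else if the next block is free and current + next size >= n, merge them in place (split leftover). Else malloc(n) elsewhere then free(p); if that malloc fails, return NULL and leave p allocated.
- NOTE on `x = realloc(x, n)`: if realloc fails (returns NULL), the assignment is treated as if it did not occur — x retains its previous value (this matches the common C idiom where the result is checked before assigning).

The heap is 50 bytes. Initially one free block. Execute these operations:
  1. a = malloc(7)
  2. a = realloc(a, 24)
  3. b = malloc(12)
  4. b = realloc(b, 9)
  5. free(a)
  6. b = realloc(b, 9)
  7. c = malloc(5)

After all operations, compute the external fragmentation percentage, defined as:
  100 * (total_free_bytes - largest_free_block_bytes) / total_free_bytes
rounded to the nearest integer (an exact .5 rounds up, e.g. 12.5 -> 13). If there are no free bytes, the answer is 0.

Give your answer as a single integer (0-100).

Answer: 47

Derivation:
Op 1: a = malloc(7) -> a = 0; heap: [0-6 ALLOC][7-49 FREE]
Op 2: a = realloc(a, 24) -> a = 0; heap: [0-23 ALLOC][24-49 FREE]
Op 3: b = malloc(12) -> b = 24; heap: [0-23 ALLOC][24-35 ALLOC][36-49 FREE]
Op 4: b = realloc(b, 9) -> b = 24; heap: [0-23 ALLOC][24-32 ALLOC][33-49 FREE]
Op 5: free(a) -> (freed a); heap: [0-23 FREE][24-32 ALLOC][33-49 FREE]
Op 6: b = realloc(b, 9) -> b = 24; heap: [0-23 FREE][24-32 ALLOC][33-49 FREE]
Op 7: c = malloc(5) -> c = 0; heap: [0-4 ALLOC][5-23 FREE][24-32 ALLOC][33-49 FREE]
Free blocks: [19 17] total_free=36 largest=19 -> 100*(36-19)/36 = 1700/36 ≈ 47.222 -> rounds to 47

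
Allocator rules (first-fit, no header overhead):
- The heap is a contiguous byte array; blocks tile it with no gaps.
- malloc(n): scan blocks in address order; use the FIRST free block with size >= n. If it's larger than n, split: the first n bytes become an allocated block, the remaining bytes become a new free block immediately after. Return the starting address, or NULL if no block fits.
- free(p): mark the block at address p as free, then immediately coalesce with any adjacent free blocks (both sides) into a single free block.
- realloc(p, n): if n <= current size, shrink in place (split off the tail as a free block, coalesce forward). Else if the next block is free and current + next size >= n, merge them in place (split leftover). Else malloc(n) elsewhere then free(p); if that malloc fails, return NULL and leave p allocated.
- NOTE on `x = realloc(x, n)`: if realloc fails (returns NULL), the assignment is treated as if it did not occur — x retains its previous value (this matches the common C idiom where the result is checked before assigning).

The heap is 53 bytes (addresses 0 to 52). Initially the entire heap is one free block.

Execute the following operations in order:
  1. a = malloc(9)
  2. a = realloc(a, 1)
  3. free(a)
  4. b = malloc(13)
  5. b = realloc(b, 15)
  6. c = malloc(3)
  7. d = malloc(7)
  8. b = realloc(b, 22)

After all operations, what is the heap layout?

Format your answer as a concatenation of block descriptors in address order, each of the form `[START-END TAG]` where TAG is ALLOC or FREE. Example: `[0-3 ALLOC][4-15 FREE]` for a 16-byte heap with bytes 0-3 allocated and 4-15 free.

Answer: [0-14 FREE][15-17 ALLOC][18-24 ALLOC][25-46 ALLOC][47-52 FREE]

Derivation:
Op 1: a = malloc(9) -> a = 0; heap: [0-8 ALLOC][9-52 FREE]
Op 2: a = realloc(a, 1) -> a = 0; heap: [0-0 ALLOC][1-52 FREE]
Op 3: free(a) -> (freed a); heap: [0-52 FREE]
Op 4: b = malloc(13) -> b = 0; heap: [0-12 ALLOC][13-52 FREE]
Op 5: b = realloc(b, 15) -> b = 0; heap: [0-14 ALLOC][15-52 FREE]
Op 6: c = malloc(3) -> c = 15; heap: [0-14 ALLOC][15-17 ALLOC][18-52 FREE]
Op 7: d = malloc(7) -> d = 18; heap: [0-14 ALLOC][15-17 ALLOC][18-24 ALLOC][25-52 FREE]
Op 8: b = realloc(b, 22) -> b = 25; heap: [0-14 FREE][15-17 ALLOC][18-24 ALLOC][25-46 ALLOC][47-52 FREE]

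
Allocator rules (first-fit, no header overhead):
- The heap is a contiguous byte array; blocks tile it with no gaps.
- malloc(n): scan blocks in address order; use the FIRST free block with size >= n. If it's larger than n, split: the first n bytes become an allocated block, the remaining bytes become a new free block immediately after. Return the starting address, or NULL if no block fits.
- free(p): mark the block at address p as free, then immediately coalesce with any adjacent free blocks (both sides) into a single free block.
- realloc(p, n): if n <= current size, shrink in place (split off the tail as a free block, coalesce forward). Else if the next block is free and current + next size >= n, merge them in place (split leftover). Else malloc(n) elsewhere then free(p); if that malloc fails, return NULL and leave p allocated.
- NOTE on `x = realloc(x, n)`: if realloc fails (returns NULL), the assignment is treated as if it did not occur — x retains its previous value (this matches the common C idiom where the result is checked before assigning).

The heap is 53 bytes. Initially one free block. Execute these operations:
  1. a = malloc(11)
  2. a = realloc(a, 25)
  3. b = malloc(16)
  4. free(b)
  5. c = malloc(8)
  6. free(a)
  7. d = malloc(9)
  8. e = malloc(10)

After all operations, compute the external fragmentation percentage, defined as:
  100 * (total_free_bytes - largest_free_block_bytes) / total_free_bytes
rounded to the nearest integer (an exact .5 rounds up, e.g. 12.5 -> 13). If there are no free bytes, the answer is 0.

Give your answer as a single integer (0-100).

Op 1: a = malloc(11) -> a = 0; heap: [0-10 ALLOC][11-52 FREE]
Op 2: a = realloc(a, 25) -> a = 0; heap: [0-24 ALLOC][25-52 FREE]
Op 3: b = malloc(16) -> b = 25; heap: [0-24 ALLOC][25-40 ALLOC][41-52 FREE]
Op 4: free(b) -> (freed b); heap: [0-24 ALLOC][25-52 FREE]
Op 5: c = malloc(8) -> c = 25; heap: [0-24 ALLOC][25-32 ALLOC][33-52 FREE]
Op 6: free(a) -> (freed a); heap: [0-24 FREE][25-32 ALLOC][33-52 FREE]
Op 7: d = malloc(9) -> d = 0; heap: [0-8 ALLOC][9-24 FREE][25-32 ALLOC][33-52 FREE]
Op 8: e = malloc(10) -> e = 9; heap: [0-8 ALLOC][9-18 ALLOC][19-24 FREE][25-32 ALLOC][33-52 FREE]
Free blocks: [6 20] total_free=26 largest=20 -> 100*(26-20)/26 = 600/26 ≈ 23.077 -> rounds to 23

Answer: 23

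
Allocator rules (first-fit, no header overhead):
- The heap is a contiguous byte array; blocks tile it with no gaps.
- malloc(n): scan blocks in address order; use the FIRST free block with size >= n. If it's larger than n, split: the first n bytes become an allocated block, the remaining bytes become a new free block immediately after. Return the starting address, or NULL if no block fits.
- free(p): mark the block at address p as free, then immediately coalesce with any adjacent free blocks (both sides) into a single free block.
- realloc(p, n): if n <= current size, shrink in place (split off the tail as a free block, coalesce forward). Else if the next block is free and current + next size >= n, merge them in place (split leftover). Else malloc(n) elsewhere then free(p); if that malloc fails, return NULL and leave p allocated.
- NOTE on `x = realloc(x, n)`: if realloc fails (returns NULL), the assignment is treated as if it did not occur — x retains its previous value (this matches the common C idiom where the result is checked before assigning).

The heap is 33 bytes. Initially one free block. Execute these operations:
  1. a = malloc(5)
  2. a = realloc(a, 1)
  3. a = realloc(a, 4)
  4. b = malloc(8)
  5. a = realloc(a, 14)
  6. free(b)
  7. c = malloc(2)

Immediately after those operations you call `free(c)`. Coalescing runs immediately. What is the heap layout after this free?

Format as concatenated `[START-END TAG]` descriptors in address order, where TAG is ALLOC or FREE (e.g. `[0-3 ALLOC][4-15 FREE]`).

Answer: [0-11 FREE][12-25 ALLOC][26-32 FREE]

Derivation:
Op 1: a = malloc(5) -> a = 0; heap: [0-4 ALLOC][5-32 FREE]
Op 2: a = realloc(a, 1) -> a = 0; heap: [0-0 ALLOC][1-32 FREE]
Op 3: a = realloc(a, 4) -> a = 0; heap: [0-3 ALLOC][4-32 FREE]
Op 4: b = malloc(8) -> b = 4; heap: [0-3 ALLOC][4-11 ALLOC][12-32 FREE]
Op 5: a = realloc(a, 14) -> a = 12; heap: [0-3 FREE][4-11 ALLOC][12-25 ALLOC][26-32 FREE]
Op 6: free(b) -> (freed b); heap: [0-11 FREE][12-25 ALLOC][26-32 FREE]
Op 7: c = malloc(2) -> c = 0; heap: [0-1 ALLOC][2-11 FREE][12-25 ALLOC][26-32 FREE]
free(c): c = 0 -> block [0-1 ALLOC]; mark free, coalesce with adjacent free neighbors -> [0-11 FREE][12-25 ALLOC][26-32 FREE]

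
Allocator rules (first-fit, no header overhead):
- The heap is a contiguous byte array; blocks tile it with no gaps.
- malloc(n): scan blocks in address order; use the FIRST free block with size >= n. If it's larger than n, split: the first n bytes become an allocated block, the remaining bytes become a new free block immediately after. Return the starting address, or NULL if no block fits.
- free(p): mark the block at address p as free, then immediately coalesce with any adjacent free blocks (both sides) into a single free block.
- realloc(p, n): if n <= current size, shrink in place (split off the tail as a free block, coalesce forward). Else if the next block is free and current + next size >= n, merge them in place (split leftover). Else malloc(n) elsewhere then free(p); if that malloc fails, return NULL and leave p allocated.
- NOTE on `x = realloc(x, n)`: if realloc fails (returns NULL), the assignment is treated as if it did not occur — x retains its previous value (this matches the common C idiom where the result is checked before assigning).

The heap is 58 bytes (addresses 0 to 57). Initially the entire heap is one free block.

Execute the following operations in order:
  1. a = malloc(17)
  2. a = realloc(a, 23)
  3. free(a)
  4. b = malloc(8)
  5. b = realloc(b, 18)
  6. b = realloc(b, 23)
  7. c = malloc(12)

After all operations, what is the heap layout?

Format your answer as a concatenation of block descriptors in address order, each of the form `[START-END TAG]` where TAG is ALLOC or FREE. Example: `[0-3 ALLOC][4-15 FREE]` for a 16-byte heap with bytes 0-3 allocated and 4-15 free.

Answer: [0-22 ALLOC][23-34 ALLOC][35-57 FREE]

Derivation:
Op 1: a = malloc(17) -> a = 0; heap: [0-16 ALLOC][17-57 FREE]
Op 2: a = realloc(a, 23) -> a = 0; heap: [0-22 ALLOC][23-57 FREE]
Op 3: free(a) -> (freed a); heap: [0-57 FREE]
Op 4: b = malloc(8) -> b = 0; heap: [0-7 ALLOC][8-57 FREE]
Op 5: b = realloc(b, 18) -> b = 0; heap: [0-17 ALLOC][18-57 FREE]
Op 6: b = realloc(b, 23) -> b = 0; heap: [0-22 ALLOC][23-57 FREE]
Op 7: c = malloc(12) -> c = 23; heap: [0-22 ALLOC][23-34 ALLOC][35-57 FREE]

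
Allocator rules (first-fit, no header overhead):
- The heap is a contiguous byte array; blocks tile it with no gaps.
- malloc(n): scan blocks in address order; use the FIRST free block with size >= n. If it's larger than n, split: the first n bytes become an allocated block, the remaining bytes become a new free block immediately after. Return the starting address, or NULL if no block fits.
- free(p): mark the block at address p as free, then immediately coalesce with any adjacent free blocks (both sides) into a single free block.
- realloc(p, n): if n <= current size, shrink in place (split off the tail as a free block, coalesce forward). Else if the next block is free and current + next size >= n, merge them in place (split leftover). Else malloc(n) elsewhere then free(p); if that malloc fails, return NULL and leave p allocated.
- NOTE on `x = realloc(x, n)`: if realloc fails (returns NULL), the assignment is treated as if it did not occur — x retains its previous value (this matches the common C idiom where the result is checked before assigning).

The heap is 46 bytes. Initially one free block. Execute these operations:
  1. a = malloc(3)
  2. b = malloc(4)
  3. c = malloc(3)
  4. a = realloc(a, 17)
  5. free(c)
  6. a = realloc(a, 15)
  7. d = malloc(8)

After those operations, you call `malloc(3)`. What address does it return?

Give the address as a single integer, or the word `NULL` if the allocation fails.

Op 1: a = malloc(3) -> a = 0; heap: [0-2 ALLOC][3-45 FREE]
Op 2: b = malloc(4) -> b = 3; heap: [0-2 ALLOC][3-6 ALLOC][7-45 FREE]
Op 3: c = malloc(3) -> c = 7; heap: [0-2 ALLOC][3-6 ALLOC][7-9 ALLOC][10-45 FREE]
Op 4: a = realloc(a, 17) -> a = 10; heap: [0-2 FREE][3-6 ALLOC][7-9 ALLOC][10-26 ALLOC][27-45 FREE]
Op 5: free(c) -> (freed c); heap: [0-2 FREE][3-6 ALLOC][7-9 FREE][10-26 ALLOC][27-45 FREE]
Op 6: a = realloc(a, 15) -> a = 10; heap: [0-2 FREE][3-6 ALLOC][7-9 FREE][10-24 ALLOC][25-45 FREE]
Op 7: d = malloc(8) -> d = 25; heap: [0-2 FREE][3-6 ALLOC][7-9 FREE][10-24 ALLOC][25-32 ALLOC][33-45 FREE]
malloc(3): first-fit scan over [0-2 FREE][3-6 ALLOC][7-9 FREE][10-24 ALLOC][25-32 ALLOC][33-45 FREE] -> 0

Answer: 0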